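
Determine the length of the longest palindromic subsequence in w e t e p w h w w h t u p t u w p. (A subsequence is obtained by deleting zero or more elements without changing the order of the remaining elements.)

10

One longest palindromic subsequence is wtphwwhptw (positions 1,3,5,7,8,9,10,13,14,16); it reads the same forward and backward, and the interval DP gives dp[1][17] = 10.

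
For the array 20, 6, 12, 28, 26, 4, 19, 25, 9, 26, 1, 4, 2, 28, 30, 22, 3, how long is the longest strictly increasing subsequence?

7

One longest increasing subsequence is 6, 12, 19, 25, 26, 28, 30 (positions 2,3,7,8,10,14,15), of length 7; no longer one exists.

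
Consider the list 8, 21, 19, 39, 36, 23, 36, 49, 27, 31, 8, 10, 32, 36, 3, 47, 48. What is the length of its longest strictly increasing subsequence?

9

One longest increasing subsequence is 8, 21, 23, 27, 31, 32, 36, 47, 48 (positions 1,2,6,9,10,13,14,16,17), of length 9; no longer one exists.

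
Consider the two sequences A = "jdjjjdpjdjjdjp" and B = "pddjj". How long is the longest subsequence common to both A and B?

A longest common subsequence is ddjj (length 4); the LCS DP confirms no longer common subsequence exists.

4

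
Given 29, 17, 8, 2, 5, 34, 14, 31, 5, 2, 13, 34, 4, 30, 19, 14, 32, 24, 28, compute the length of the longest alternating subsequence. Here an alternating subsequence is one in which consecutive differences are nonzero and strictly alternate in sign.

13

A longest alternating subsequence is 29, 17, 34, 14, 31, 5, 13, 4, 30, 19, 32, 24, 28 (positions 1,2,6,7,8,9,11,13,14,15,17,18,19); its 12 consecutive differences strictly alternate in sign, and length 13 is optimal.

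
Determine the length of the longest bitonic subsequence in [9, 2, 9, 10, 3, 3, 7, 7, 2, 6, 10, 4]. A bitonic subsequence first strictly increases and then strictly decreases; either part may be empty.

Let inc[i] be the LIS ending at i and dec[i] the longest strictly decreasing subsequence starting at i. inc = [1, 1, 2, 3, 2, 2, 3, 3, 1, 3, 4, 3], dec = [4, 1, 4, 4, 2, 2, 3, 3, 1, 2, 2, 1].
max_i inc[i]+dec[i]−1 = 6, with one witness 2, 9, 10, 7, 6, 4.

6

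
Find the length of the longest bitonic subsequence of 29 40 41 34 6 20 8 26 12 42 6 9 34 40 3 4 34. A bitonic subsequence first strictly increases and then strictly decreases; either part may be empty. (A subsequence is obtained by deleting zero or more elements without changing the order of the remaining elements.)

8

Let inc[i] be the LIS ending at i and dec[i] the longest strictly decreasing subsequence starting at i. inc = [1, 2, 3, 2, 1, 2, 2, 3, 3, 4, 1, 3, 4, 5, 1, 2, 4], dec = [5, 6, 6, 5, 2, 4, 3, 4, 3, 3, 2, 2, 2, 2, 1, 1, 1].
max_i inc[i]+dec[i]−1 = 8, with one witness 29, 40, 41, 34, 26, 12, 9, 4.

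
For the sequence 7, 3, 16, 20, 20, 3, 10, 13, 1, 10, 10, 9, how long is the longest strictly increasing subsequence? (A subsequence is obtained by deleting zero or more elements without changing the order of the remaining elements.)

Let dp[i] be the longest increasing subsequence ending at position i. Then dp = [1, 1, 2, 3, 3, 1, 2, 3, 1, 2, 2, 2].
The maximum is 3; one witness is 7, 16, 20 at positions 1,3,4.

3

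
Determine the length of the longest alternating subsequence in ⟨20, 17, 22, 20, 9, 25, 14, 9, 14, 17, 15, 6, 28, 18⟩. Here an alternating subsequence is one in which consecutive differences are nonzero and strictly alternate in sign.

Track the best alternating length ending on an up-step vs a down-step at each position: up/down = 1/1, 1/2, 3/1, 3/4, 1/4, 5/1, 5/6, 1/6, 7/6, 7/6, 7/8, 1/8, 9/1, 9/10.
The maximum over both is 10; one such subsequence is 20, 17, 22, 20, 25, 14, 17, 15, 28, 18.

10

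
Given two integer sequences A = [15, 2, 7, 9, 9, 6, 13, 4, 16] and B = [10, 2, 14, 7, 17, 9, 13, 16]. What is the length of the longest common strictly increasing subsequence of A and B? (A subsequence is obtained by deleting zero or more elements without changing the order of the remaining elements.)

For each value that appears in both, track the longest common increasing run ending there.
The best achievable length is 5; one witness is 2, 7, 9, 13, 16 (A-positions 2,3,4,7,9, B-positions 2,4,6,7,8).

5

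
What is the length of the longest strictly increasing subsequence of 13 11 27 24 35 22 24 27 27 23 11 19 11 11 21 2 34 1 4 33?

5

Let dp[i] be the longest increasing subsequence ending at position i. Then dp = [1, 1, 2, 2, 3, 2, 3, 4, 4, 3, 1, 2, 1, 1, 3, 1, 5, 1, 2, 5].
The maximum is 5; one witness is 13, 22, 24, 27, 34 at positions 1,6,7,8,17.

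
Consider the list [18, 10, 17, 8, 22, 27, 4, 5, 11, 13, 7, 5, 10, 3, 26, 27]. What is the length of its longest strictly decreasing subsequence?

Let dp[i] be the longest decreasing subsequence ending at position i. Then dp = [1, 2, 2, 3, 1, 1, 4, 4, 3, 3, 4, 5, 4, 6, 2, 1].
The maximum is 6; one witness is 18, 10, 8, 7, 5, 3 at positions 1,2,4,11,12,14.

6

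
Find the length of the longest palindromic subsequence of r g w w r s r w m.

5

One longest palindromic subsequence is wrsrw (positions 4,5,6,7,8); it reads the same forward and backward, and the interval DP gives dp[1][9] = 5.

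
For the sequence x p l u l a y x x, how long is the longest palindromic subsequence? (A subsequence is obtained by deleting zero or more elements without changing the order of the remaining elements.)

5

One longest palindromic subsequence is xlulx (positions 1,3,4,5,9); it reads the same forward and backward, and the interval DP gives dp[1][9] = 5.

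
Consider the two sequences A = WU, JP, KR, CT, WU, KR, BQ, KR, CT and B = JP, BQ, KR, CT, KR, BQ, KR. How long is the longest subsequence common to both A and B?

6

Backtracking the LCS table gives one alignment: JP (A2,B1) → KR (A3,B3) → CT (A4,B4) → KR (A6,B5) → BQ (A7,B6) → KR (A8,B7).
So the longest common subsequence has length 6.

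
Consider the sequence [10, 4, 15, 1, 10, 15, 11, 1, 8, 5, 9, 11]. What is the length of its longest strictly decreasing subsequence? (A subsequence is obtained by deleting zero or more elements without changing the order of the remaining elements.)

One longest decreasing subsequence is 15, 10, 8, 5 (positions 3,5,9,10), of length 4; no longer one exists.

4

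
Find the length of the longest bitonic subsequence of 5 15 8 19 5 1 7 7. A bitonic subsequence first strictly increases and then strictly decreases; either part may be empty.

One longest bitonic subsequence is 5, 15, 8, 5, 1 (positions 1,2,3,5,6): it rises to 15 then falls. Length 5 is optimal.

5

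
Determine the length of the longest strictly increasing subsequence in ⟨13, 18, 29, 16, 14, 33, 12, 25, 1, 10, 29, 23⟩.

Let dp[i] be the longest increasing subsequence ending at position i. Then dp = [1, 2, 3, 2, 2, 4, 1, 3, 1, 2, 4, 3].
The maximum is 4; one witness is 13, 18, 29, 33 at positions 1,2,3,6.

4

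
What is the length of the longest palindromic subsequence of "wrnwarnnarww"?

8

Using dp[i][j] = 2 + dp[i+1][j−1] if the ends match, else max(dp[i+1][j], dp[i][j−1]):
dp[1][12] = 8. A witness is wwrnnrww at positions 1,4,6,7,8,10,11,12.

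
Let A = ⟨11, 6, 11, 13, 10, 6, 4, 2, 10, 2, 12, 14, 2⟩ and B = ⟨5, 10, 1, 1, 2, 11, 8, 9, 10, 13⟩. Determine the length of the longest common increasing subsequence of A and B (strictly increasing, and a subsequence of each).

A longest common strictly increasing subsequence is 2, 10 (length 2); it appears in order in both A and B, and no longer such subsequence exists.

2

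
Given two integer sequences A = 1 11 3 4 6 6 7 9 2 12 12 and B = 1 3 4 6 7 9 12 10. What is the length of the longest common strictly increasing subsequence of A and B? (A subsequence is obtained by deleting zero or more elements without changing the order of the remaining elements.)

7

A longest common strictly increasing subsequence is 1, 3, 4, 6, 7, 9, 12 (length 7); it appears in order in both A and B, and no longer such subsequence exists.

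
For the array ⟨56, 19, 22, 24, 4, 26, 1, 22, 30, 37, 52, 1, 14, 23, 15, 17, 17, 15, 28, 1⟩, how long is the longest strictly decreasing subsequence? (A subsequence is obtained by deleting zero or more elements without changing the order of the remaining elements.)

6

Scanning left to right, the best length ending at each element is: 56→1, 19→2, 22→2, 24→2, 4→3, 26→2, 1→4, 22→3, 30→2, 37→2, 52→2, 1→4, 14→4, 23→3, 15→4, 17→4, 17→4, 15→5, 28→3, 1→6.
So the longest decreasing subsequence has length 6, e.g. 56, 24, 22, 17, 15, 1.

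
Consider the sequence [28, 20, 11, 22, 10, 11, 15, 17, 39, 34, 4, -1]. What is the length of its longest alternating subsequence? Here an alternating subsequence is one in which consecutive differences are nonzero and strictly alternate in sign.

Track the best alternating length ending on an up-step vs a down-step at each position: up/down = 1/1, 1/2, 1/2, 3/2, 1/4, 5/4, 5/4, 5/4, 5/1, 5/6, 1/6, 1/6.
The maximum over both is 6; one such subsequence is 28, 20, 22, 10, 39, 34.

6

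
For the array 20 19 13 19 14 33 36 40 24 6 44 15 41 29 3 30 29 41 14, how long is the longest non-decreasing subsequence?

Let dp[i] be the longest non-decreasing subsequence ending at position i. Then dp = [1, 1, 1, 2, 2, 3, 4, 5, 3, 1, 6, 3, 6, 4, 1, 5, 5, 7, 3].
The maximum is 7; one witness is 19, 19, 33, 36, 40, 41, 41 at positions 2,4,6,7,8,13,18.

7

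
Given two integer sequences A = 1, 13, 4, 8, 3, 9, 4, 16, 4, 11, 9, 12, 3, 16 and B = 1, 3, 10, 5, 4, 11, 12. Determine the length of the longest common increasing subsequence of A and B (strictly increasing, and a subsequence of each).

5

For each value that appears in both, track the longest common increasing run ending there.
The best achievable length is 5; one witness is 1, 3, 4, 11, 12 (A-positions 1,5,7,10,12, B-positions 1,2,5,6,7).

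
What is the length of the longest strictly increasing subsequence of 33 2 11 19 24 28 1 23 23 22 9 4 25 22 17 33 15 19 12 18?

6

Scanning left to right, the best length ending at each element is: 33→1, 2→1, 11→2, 19→3, 24→4, 28→5, 1→1, 23→4, 23→4, 22→4, 9→2, 4→2, 25→5, 22→4, 17→3, 33→6, 15→3, 19→4, 12→3, 18→4.
So the longest increasing subsequence has length 6, e.g. 2, 11, 19, 24, 28, 33.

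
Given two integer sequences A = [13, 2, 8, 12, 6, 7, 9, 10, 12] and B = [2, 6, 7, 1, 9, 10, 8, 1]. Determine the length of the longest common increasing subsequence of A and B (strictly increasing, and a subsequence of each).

A longest common strictly increasing subsequence is 2, 6, 7, 9, 10 (length 5); it appears in order in both A and B, and no longer such subsequence exists.

5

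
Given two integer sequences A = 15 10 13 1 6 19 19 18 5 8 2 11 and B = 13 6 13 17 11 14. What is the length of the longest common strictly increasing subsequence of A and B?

For each value that appears in both, track the longest common increasing run ending there.
The best achievable length is 2; one witness is 6, 11 (A-positions 5,12, B-positions 2,5).

2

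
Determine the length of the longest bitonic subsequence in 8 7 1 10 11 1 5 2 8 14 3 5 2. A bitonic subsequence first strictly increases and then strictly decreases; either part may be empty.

6

One longest bitonic subsequence is 8, 10, 11, 8, 5, 2 (positions 1,4,5,9,12,13): it rises to 11 then falls. Length 6 is optimal.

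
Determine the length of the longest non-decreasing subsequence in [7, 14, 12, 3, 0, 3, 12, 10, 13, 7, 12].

Scanning left to right, the best length ending at each element is: 7→1, 14→2, 12→2, 3→1, 0→1, 3→2, 12→3, 10→3, 13→4, 7→3, 12→4.
So the longest non-decreasing subsequence has length 4, e.g. 7, 12, 12, 13.

4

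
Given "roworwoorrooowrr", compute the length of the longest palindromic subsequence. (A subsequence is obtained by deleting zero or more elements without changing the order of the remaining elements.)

One longest palindromic subsequence is rrwoorroowrr (positions 1,5,6,7,8,9,10,12,13,14,15,16); it reads the same forward and backward, and the interval DP gives dp[1][16] = 12.

12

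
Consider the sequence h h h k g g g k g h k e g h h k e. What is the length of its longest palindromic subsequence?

Using dp[i][j] = 2 + dp[i+1][j−1] if the ends match, else max(dp[i+1][j], dp[i][j−1]):
dp[1][17] = 11. A witness is hhhkgggkhhh at positions 1,2,3,4,5,6,7,8,10,14,15.

11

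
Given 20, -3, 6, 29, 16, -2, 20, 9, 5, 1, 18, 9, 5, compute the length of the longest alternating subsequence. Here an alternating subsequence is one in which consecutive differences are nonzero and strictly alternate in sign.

Track the best alternating length ending on an up-step vs a down-step at each position: up/down = 1/1, 1/2, 3/2, 3/1, 3/4, 3/4, 5/4, 5/6, 5/6, 5/6, 7/6, 7/8, 7/8.
The maximum over both is 8; one such subsequence is 20, -3, 29, 16, 20, 9, 18, 9.

8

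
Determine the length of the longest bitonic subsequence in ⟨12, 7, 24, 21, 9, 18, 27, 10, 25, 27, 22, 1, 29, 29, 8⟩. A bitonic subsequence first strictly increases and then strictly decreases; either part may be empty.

7

One longest bitonic subsequence is 7, 9, 18, 27, 25, 22, 8 (positions 2,5,6,7,9,11,15): it rises to 27 then falls. Length 7 is optimal.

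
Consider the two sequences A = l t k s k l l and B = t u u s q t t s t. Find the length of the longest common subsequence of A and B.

Backtracking the LCS table gives one alignment: t (A2,B7) → s (A4,B8).
So the longest common subsequence has length 2.

2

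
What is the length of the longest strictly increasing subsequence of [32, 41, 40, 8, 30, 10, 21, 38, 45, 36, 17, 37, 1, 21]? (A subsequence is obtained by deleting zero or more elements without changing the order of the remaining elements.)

Let dp[i] be the longest increasing subsequence ending at position i. Then dp = [1, 2, 2, 1, 2, 2, 3, 4, 5, 4, 3, 5, 1, 4].
The maximum is 5; one witness is 8, 10, 21, 38, 45 at positions 4,6,7,8,9.

5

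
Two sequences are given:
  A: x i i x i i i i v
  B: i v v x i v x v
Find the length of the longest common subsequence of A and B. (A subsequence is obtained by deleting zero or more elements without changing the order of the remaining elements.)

Backtracking the LCS table gives one alignment: x (A1,B4) → i (A2,B5) → x (A4,B7) → v (A9,B8).
So the longest common subsequence has length 4.

4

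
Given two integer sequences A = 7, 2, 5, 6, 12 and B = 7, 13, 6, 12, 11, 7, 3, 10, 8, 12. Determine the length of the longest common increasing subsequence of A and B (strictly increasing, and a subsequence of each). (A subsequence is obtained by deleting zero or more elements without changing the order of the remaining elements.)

For each value that appears in both, track the longest common increasing run ending there.
The best achievable length is 2; one witness is 7, 12 (A-positions 1,5, B-positions 1,4).

2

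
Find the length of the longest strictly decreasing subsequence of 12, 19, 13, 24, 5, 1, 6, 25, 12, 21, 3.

4

One longest decreasing subsequence is 19, 13, 5, 1 (positions 2,3,5,6), of length 4; no longer one exists.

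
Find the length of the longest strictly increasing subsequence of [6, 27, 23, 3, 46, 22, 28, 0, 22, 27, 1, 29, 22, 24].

4

One longest increasing subsequence is 6, 27, 28, 29 (positions 1,2,7,12), of length 4; no longer one exists.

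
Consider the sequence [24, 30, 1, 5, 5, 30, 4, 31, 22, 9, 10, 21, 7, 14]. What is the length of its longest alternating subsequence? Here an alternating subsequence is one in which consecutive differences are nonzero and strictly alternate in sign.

10

A longest alternating subsequence is 24, 30, 1, 5, 4, 31, 9, 10, 7, 14 (positions 1,2,3,4,7,8,10,11,13,14); its 9 consecutive differences strictly alternate in sign, and length 10 is optimal.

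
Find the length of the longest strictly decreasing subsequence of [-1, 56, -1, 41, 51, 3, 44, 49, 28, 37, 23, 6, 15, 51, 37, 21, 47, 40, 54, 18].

Let dp[i] be the longest decreasing subsequence ending at position i. Then dp = [1, 1, 2, 2, 2, 3, 3, 3, 4, 4, 5, 6, 6, 2, 4, 6, 4, 5, 2, 7].
The maximum is 7; one witness is 56, 51, 44, 28, 23, 21, 18 at positions 2,5,7,9,11,16,20.

7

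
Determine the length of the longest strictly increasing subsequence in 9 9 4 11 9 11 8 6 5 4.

One longest increasing subsequence is 4, 9, 11 (positions 3,5,6), of length 3; no longer one exists.

3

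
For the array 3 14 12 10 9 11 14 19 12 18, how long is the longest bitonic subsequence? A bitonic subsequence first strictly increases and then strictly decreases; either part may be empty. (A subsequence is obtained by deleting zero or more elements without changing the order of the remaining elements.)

One longest bitonic subsequence is 3, 10, 11, 14, 19, 18 (positions 1,4,6,7,8,10): it rises to 19 then falls. Length 6 is optimal.

6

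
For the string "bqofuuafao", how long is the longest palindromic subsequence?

Using dp[i][j] = 2 + dp[i+1][j−1] if the ends match, else max(dp[i+1][j], dp[i][j−1]):
dp[1][10] = 6. A witness is ofuufo at positions 3,4,5,6,8,10.

6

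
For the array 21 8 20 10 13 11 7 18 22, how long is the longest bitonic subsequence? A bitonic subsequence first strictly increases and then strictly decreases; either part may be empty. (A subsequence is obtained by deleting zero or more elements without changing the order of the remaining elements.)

5

Let inc[i] be the LIS ending at i and dec[i] the longest strictly decreasing subsequence starting at i. inc = [1, 1, 2, 2, 3, 3, 1, 4, 5], dec = [5, 2, 4, 2, 3, 2, 1, 1, 1].
max_i inc[i]+dec[i]−1 = 5, with one witness 21, 20, 13, 11, 7.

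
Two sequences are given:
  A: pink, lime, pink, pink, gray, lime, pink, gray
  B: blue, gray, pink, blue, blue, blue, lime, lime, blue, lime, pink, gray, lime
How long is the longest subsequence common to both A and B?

A longest common subsequence is pink, lime, pink, gray, lime (length 5); the LCS DP confirms no longer common subsequence exists.

5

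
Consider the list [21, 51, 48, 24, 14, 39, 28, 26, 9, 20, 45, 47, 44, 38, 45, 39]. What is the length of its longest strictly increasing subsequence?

5

One longest increasing subsequence is 21, 24, 39, 45, 47 (positions 1,4,6,11,12), of length 5; no longer one exists.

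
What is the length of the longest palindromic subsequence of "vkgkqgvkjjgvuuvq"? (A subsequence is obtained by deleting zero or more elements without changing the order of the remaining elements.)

7

One longest palindromic subsequence is vgkvkgv (positions 1,3,4,7,8,11,15); it reads the same forward and backward, and the interval DP gives dp[1][16] = 7.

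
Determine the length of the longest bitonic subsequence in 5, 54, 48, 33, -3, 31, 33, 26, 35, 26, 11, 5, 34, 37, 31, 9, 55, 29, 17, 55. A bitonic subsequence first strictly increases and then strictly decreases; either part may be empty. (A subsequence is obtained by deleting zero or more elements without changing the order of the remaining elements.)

Let inc[i] be the LIS ending at i and dec[i] the longest strictly decreasing subsequence starting at i. inc = [1, 2, 2, 2, 1, 2, 3, 2, 4, 2, 2, 2, 4, 5, 3, 3, 6, 4, 4, 6], dec = [2, 7, 6, 5, 1, 4, 4, 3, 5, 3, 2, 1, 4, 4, 3, 1, 3, 2, 1, 1].
max_i inc[i]+dec[i]−1 = 8, with one witness 5, 54, 48, 35, 34, 31, 29, 17.

8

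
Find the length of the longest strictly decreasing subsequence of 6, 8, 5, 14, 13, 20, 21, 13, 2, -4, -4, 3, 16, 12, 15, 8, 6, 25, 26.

5

Let dp[i] be the longest decreasing subsequence ending at position i. Then dp = [1, 1, 2, 1, 2, 1, 1, 2, 3, 4, 4, 3, 2, 3, 3, 4, 5, 1, 1].
The maximum is 5; one witness is 14, 13, 12, 8, 6 at positions 4,5,14,16,17.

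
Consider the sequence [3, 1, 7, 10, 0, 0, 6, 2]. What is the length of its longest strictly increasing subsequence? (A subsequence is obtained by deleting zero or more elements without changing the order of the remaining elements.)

Scanning left to right, the best length ending at each element is: 3→1, 1→1, 7→2, 10→3, 0→1, 0→1, 6→2, 2→2.
So the longest increasing subsequence has length 3, e.g. 3, 7, 10.

3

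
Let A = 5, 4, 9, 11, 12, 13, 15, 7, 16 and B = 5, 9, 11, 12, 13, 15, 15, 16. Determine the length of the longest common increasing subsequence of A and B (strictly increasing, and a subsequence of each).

For each value that appears in both, track the longest common increasing run ending there.
The best achievable length is 7; one witness is 5, 9, 11, 12, 13, 15, 16 (A-positions 1,3,4,5,6,7,9, B-positions 1,2,3,4,5,6,8).

7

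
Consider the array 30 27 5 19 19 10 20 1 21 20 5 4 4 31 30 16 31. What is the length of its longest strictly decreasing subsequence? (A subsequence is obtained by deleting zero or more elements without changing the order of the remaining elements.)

6

Let dp[i] be the longest decreasing subsequence ending at position i. Then dp = [1, 2, 3, 3, 3, 4, 3, 5, 3, 4, 5, 6, 6, 1, 2, 5, 1].
The maximum is 6; one witness is 30, 27, 19, 10, 5, 4 at positions 1,2,4,6,11,12.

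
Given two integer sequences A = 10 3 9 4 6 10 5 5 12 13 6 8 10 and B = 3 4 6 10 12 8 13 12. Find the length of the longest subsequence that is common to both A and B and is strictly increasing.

A longest common strictly increasing subsequence is 3, 4, 6, 10, 12, 13 (length 6); it appears in order in both A and B, and no longer such subsequence exists.

6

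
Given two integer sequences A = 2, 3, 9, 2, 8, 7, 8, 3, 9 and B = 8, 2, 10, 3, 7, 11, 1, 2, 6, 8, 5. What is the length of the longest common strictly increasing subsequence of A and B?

For each value that appears in both, track the longest common increasing run ending there.
The best achievable length is 4; one witness is 2, 3, 7, 8 (A-positions 1,2,6,7, B-positions 2,4,5,10).

4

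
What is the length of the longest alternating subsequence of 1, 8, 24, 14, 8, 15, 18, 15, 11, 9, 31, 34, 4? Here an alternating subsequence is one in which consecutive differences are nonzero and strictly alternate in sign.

A longest alternating subsequence is 1, 24, 14, 18, 15, 31, 4 (positions 1,3,4,7,8,11,13); its 6 consecutive differences strictly alternate in sign, and length 7 is optimal.

7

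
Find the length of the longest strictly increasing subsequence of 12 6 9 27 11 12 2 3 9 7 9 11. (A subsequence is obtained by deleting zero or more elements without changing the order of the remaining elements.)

Let dp[i] be the longest increasing subsequence ending at position i. Then dp = [1, 1, 2, 3, 3, 4, 1, 2, 3, 3, 4, 5].
The maximum is 5; one witness is 2, 3, 7, 9, 11 at positions 7,8,10,11,12.

5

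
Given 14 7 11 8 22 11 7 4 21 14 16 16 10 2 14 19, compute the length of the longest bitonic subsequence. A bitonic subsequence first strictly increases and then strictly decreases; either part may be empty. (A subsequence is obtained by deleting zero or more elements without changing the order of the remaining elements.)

7

Let inc[i] be the LIS ending at i and dec[i] the longest strictly decreasing subsequence starting at i. inc = [1, 1, 2, 2, 3, 3, 1, 1, 4, 4, 5, 5, 3, 1, 4, 6], dec = [6, 3, 5, 4, 5, 4, 3, 2, 4, 3, 3, 3, 2, 1, 1, 1].
max_i inc[i]+dec[i]−1 = 7, with one witness 7, 11, 22, 21, 16, 10, 2.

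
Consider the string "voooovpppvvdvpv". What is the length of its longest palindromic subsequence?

One longest palindromic subsequence is vpvdvpv (positions 1,7,10,12,13,14,15); it reads the same forward and backward, and the interval DP gives dp[1][15] = 7.

7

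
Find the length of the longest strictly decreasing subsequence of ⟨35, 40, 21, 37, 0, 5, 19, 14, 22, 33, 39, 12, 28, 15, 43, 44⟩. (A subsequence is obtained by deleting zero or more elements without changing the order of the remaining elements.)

5

One longest decreasing subsequence is 35, 21, 19, 14, 12 (positions 1,3,7,8,12), of length 5; no longer one exists.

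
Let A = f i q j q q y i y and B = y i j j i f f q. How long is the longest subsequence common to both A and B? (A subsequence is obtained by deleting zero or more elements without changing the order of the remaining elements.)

3

A longest common subsequence is ijq (length 3); the LCS DP confirms no longer common subsequence exists.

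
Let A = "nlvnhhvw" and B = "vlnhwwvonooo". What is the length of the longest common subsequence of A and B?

4

Backtracking the LCS table gives one alignment: l (A2,B2) → n (A4,B3) → h (A5,B4) → v (A7,B7).
So the longest common subsequence has length 4.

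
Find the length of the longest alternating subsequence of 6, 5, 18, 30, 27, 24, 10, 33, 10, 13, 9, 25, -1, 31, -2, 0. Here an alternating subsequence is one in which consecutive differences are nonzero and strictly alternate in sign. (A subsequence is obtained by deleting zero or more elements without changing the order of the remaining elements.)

Track the best alternating length ending on an up-step vs a down-step at each position: up/down = 1/1, 1/2, 3/1, 3/1, 3/4, 3/4, 3/4, 5/1, 3/6, 7/6, 3/8, 9/6, 1/10, 11/6, 1/12, 13/12.
The maximum over both is 13; one such subsequence is 6, 5, 30, 27, 33, 10, 13, 9, 25, -1, 31, -2, 0.

13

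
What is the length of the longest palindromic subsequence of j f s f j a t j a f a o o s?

One longest palindromic subsequence is sfajafs (positions 3,4,6,8,9,10,14); it reads the same forward and backward, and the interval DP gives dp[1][14] = 7.

7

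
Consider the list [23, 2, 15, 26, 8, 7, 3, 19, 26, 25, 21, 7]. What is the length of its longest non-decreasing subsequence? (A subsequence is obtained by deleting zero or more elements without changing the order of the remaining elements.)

4

Let dp[i] be the longest non-decreasing subsequence ending at position i. Then dp = [1, 1, 2, 3, 2, 2, 2, 3, 4, 4, 4, 3].
The maximum is 4; one witness is 2, 15, 26, 26 at positions 2,3,4,9.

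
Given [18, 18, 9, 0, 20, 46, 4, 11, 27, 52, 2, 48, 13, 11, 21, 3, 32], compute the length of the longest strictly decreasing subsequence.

5

Let dp[i] be the longest decreasing subsequence ending at position i. Then dp = [1, 1, 2, 3, 1, 1, 3, 2, 2, 1, 4, 2, 3, 4, 3, 5, 3].
The maximum is 5; one witness is 46, 27, 13, 11, 3 at positions 6,9,13,14,16.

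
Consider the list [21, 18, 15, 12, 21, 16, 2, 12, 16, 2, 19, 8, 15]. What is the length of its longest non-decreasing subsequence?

4

Let dp[i] be the longest non-decreasing subsequence ending at position i. Then dp = [1, 1, 1, 1, 2, 2, 1, 2, 3, 2, 4, 3, 4].
The maximum is 4; one witness is 15, 16, 16, 19 at positions 3,6,9,11.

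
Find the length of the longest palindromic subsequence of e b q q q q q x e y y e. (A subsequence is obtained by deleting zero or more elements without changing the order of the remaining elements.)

7

Using dp[i][j] = 2 + dp[i+1][j−1] if the ends match, else max(dp[i+1][j], dp[i][j−1]):
dp[1][12] = 7. A witness is eqqqqqe at positions 1,3,4,5,6,7,12.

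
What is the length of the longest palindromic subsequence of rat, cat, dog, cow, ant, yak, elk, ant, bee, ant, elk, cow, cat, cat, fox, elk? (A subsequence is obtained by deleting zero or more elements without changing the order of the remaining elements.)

9

Using dp[i][j] = 2 + dp[i+1][j−1] if the ends match, else max(dp[i+1][j], dp[i][j−1]):
dp[1][16] = 9. A witness is cat cow elk ant bee ant elk cow cat at positions 2,4,7,8,9,10,11,12,14.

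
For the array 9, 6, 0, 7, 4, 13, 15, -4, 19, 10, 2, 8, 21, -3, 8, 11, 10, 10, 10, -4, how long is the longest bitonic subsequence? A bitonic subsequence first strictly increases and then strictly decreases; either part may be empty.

Let inc[i] be the LIS ending at i and dec[i] the longest strictly decreasing subsequence starting at i. inc = [1, 1, 1, 2, 2, 3, 4, 1, 5, 3, 2, 3, 6, 2, 3, 4, 4, 4, 4, 1], dec = [6, 5, 3, 5, 4, 5, 5, 1, 5, 4, 3, 3, 4, 2, 2, 3, 2, 2, 2, 1].
max_i inc[i]+dec[i]−1 = 9, with one witness 6, 7, 13, 15, 19, 10, 8, -3, -4.

9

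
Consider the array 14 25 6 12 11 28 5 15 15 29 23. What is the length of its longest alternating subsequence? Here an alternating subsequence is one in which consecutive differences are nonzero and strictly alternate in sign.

9

A longest alternating subsequence is 14, 25, 6, 12, 11, 28, 5, 29, 23 (positions 1,2,3,4,5,6,7,10,11); its 8 consecutive differences strictly alternate in sign, and length 9 is optimal.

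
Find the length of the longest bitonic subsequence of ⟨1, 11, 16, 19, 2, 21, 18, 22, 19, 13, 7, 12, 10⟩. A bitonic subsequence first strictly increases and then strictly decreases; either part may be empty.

10

Let inc[i] be the LIS ending at i and dec[i] the longest strictly decreasing subsequence starting at i. inc = [1, 2, 3, 4, 2, 5, 4, 6, 5, 3, 3, 4, 4], dec = [1, 2, 4, 5, 1, 5, 4, 5, 4, 3, 1, 2, 1].
max_i inc[i]+dec[i]−1 = 10, with one witness 1, 11, 16, 19, 21, 22, 19, 13, 12, 10.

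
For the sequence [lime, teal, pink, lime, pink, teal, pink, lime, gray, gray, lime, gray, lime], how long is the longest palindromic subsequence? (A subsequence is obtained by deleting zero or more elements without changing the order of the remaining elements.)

7

Using dp[i][j] = 2 + dp[i+1][j−1] if the ends match, else max(dp[i+1][j], dp[i][j−1]):
dp[1][13] = 7. A witness is lime lime pink teal pink lime lime at positions 1,4,5,6,7,11,13.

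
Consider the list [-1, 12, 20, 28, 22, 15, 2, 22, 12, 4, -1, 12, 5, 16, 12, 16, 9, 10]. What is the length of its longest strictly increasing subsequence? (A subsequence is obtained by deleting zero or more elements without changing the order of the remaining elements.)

6

One longest increasing subsequence is -1, 2, 4, 5, 12, 16 (positions 1,7,10,13,15,16), of length 6; no longer one exists.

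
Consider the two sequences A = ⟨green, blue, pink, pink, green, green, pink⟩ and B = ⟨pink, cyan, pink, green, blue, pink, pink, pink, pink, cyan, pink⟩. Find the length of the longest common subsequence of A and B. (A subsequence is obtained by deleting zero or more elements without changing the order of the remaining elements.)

A longest common subsequence is green, blue, pink, pink, pink (length 5); the LCS DP confirms no longer common subsequence exists.

5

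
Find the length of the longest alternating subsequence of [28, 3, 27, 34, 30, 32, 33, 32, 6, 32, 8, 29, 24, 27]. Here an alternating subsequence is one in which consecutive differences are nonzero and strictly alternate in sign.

11

Track the best alternating length ending on an up-step vs a down-step at each position: up/down = 1/1, 1/2, 3/2, 3/1, 3/4, 5/4, 5/4, 5/6, 3/6, 7/6, 7/8, 9/8, 9/10, 11/10.
The maximum over both is 11; one such subsequence is 28, 3, 34, 30, 32, 6, 32, 8, 29, 24, 27.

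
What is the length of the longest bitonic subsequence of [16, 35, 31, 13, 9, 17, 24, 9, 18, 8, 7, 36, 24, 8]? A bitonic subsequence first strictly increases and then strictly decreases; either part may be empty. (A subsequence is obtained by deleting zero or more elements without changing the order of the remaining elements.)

7

One longest bitonic subsequence is 16, 35, 31, 24, 18, 8, 7 (positions 1,2,3,7,9,10,11): it rises to 35 then falls. Length 7 is optimal.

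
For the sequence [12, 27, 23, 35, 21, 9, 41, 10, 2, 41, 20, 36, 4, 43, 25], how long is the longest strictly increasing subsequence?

Let dp[i] be the longest increasing subsequence ending at position i. Then dp = [1, 2, 2, 3, 2, 1, 4, 2, 1, 4, 3, 4, 2, 5, 4].
The maximum is 5; one witness is 12, 27, 35, 41, 43 at positions 1,2,4,7,14.

5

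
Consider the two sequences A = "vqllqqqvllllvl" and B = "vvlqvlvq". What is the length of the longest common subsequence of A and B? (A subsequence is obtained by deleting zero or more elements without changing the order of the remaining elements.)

6

Backtracking the LCS table gives one alignment: v (A1,B2) → l (A4,B3) → q (A7,B4) → v (A8,B5) → l (A12,B6) → v (A13,B7).
So the longest common subsequence has length 6.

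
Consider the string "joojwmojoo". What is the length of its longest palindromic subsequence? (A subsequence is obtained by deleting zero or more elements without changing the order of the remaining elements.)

One longest palindromic subsequence is oojojoo (positions 2,3,4,7,8,9,10); it reads the same forward and backward, and the interval DP gives dp[1][10] = 7.

7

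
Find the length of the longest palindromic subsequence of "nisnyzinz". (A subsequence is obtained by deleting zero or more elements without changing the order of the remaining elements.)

5

Using dp[i][j] = 2 + dp[i+1][j−1] if the ends match, else max(dp[i+1][j], dp[i][j−1]):
dp[1][9] = 5. A witness is nizin at positions 1,2,6,7,8.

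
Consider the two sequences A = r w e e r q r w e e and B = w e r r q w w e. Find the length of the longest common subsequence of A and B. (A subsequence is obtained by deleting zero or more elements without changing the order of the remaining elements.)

6

A longest common subsequence is werqwe (length 6); the LCS DP confirms no longer common subsequence exists.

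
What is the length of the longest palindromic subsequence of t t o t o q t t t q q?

7

Using dp[i][j] = 2 + dp[i+1][j−1] if the ends match, else max(dp[i+1][j], dp[i][j−1]):
dp[1][11] = 7. A witness is tttqttt at positions 1,2,4,6,7,8,9.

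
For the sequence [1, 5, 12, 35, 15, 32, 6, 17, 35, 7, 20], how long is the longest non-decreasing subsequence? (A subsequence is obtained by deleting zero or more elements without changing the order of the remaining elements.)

6

Let dp[i] be the longest non-decreasing subsequence ending at position i. Then dp = [1, 2, 3, 4, 4, 5, 3, 5, 6, 4, 6].
The maximum is 6; one witness is 1, 5, 12, 15, 32, 35 at positions 1,2,3,5,6,9.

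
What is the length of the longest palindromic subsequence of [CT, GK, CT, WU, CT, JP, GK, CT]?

One longest palindromic subsequence is CT GK CT WU CT GK CT (positions 1,2,3,4,5,7,8); it reads the same forward and backward, and the interval DP gives dp[1][8] = 7.

7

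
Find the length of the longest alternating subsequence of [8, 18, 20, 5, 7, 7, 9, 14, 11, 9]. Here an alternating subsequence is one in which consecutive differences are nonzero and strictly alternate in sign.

Track the best alternating length ending on an up-step vs a down-step at each position: up/down = 1/1, 2/1, 2/1, 1/3, 4/3, 4/3, 4/3, 4/3, 4/5, 4/5.
The maximum over both is 5; one such subsequence is 8, 18, 5, 14, 11.

5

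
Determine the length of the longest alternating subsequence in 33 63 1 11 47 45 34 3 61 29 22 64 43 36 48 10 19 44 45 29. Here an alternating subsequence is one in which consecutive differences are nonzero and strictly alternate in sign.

A longest alternating subsequence is 33, 63, 1, 47, 45, 61, 29, 64, 43, 48, 10, 44, 29 (positions 1,2,3,5,6,9,10,12,13,15,16,18,20); its 12 consecutive differences strictly alternate in sign, and length 13 is optimal.

13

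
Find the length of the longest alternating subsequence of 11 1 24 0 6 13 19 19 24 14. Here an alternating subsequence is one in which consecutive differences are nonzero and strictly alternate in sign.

Track the best alternating length ending on an up-step vs a down-step at each position: up/down = 1/1, 1/2, 3/1, 1/4, 5/4, 5/4, 5/4, 5/4, 5/1, 5/6.
The maximum over both is 6; one such subsequence is 11, 1, 24, 0, 19, 14.

6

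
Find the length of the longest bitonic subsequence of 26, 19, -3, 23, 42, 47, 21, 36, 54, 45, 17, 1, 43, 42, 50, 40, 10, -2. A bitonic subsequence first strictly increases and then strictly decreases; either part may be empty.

One longest bitonic subsequence is 19, 23, 42, 47, 54, 45, 43, 42, 40, 10, -2 (positions 2,4,5,6,9,10,13,14,16,17,18): it rises to 54 then falls. Length 11 is optimal.

11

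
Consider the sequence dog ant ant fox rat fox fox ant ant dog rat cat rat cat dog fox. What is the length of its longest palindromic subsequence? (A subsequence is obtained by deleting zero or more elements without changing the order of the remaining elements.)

9

Using dp[i][j] = 2 + dp[i+1][j−1] if the ends match, else max(dp[i+1][j], dp[i][j−1]):
dp[1][16] = 9. A witness is dog ant ant fox fox fox ant ant dog at positions 1,2,3,4,6,7,8,9,15.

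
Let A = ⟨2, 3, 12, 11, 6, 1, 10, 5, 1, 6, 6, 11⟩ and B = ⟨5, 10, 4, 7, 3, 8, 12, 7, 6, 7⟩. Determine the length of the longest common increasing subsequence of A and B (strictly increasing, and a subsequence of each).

A longest common strictly increasing subsequence is 3, 12 (length 2); it appears in order in both A and B, and no longer such subsequence exists.

2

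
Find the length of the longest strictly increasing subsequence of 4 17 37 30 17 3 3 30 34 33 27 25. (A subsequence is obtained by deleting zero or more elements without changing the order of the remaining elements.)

Let dp[i] be the longest increasing subsequence ending at position i. Then dp = [1, 2, 3, 3, 2, 1, 1, 3, 4, 4, 3, 3].
The maximum is 4; one witness is 4, 17, 30, 34 at positions 1,2,4,9.

4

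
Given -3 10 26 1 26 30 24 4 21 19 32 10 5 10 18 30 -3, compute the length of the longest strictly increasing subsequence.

Scanning left to right, the best length ending at each element is: -3→1, 10→2, 26→3, 1→2, 26→3, 30→4, 24→3, 4→3, 21→4, 19→4, 32→5, 10→4, 5→4, 10→5, 18→6, 30→7, -3→1.
So the longest increasing subsequence has length 7, e.g. -3, 1, 4, 5, 10, 18, 30.

7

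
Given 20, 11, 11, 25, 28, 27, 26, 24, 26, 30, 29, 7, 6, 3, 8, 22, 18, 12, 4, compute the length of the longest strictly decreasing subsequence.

Scanning left to right, the best length ending at each element is: 20→1, 11→2, 11→2, 25→1, 28→1, 27→2, 26→3, 24→4, 26→3, 30→1, 29→2, 7→5, 6→6, 3→7, 8→5, 22→5, 18→6, 12→7, 4→8.
So the longest decreasing subsequence has length 8, e.g. 28, 27, 26, 24, 22, 18, 12, 4.

8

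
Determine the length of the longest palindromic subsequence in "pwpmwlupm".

Using dp[i][j] = 2 + dp[i+1][j−1] if the ends match, else max(dp[i+1][j], dp[i][j−1]):
dp[1][9] = 5. A witness is pwmwp at positions 1,2,4,5,8.

5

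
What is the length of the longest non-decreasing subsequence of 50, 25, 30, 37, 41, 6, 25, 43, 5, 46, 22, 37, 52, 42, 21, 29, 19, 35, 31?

One longest non-decreasing subsequence is 25, 30, 37, 41, 43, 46, 52 (positions 2,3,4,5,8,10,13), of length 7; no longer one exists.

7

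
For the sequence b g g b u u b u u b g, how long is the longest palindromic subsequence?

9

One longest palindromic subsequence is gbuubuubg (positions 2,4,5,6,7,8,9,10,11); it reads the same forward and backward, and the interval DP gives dp[1][11] = 9.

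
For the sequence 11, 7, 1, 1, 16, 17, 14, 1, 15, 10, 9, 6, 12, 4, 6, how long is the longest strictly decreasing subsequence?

Scanning left to right, the best length ending at each element is: 11→1, 7→2, 1→3, 1→3, 16→1, 17→1, 14→2, 1→3, 15→2, 10→3, 9→4, 6→5, 12→3, 4→6, 6→5.
So the longest decreasing subsequence has length 6, e.g. 16, 14, 10, 9, 6, 4.

6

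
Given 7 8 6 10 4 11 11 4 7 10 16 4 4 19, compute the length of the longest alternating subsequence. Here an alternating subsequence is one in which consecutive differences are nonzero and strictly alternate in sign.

10

A longest alternating subsequence is 7, 8, 6, 10, 4, 11, 4, 7, 4, 19 (positions 1,2,3,4,5,6,8,9,12,14); its 9 consecutive differences strictly alternate in sign, and length 10 is optimal.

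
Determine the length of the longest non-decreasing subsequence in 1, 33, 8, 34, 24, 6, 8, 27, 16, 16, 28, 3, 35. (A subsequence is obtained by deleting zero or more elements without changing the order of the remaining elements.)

7

One longest non-decreasing subsequence is 1, 8, 8, 16, 16, 28, 35 (positions 1,3,7,9,10,11,13), of length 7; no longer one exists.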